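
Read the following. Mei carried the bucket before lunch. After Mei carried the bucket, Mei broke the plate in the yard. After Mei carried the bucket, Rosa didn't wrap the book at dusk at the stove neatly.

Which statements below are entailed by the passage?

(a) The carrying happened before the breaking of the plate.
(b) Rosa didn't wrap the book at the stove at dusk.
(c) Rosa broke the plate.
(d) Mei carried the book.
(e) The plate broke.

(a), (e)

(a) Entailed — the narrative places the carrying before the breaking.
(b) Not entailed — dropping 'neatly' under negation is not valid — the original leaves open that Rosa wrapped the book some other way.
(c) Not entailed — the passage has Mei breaking the plate, not Rosa.
(d) Not entailed — Mei carried the bucket, not the book; the book belongs to the wrapping event.
(e) Entailed — 'Mei broke the plate' is causative; it entails the inchoative 'the plate broke'.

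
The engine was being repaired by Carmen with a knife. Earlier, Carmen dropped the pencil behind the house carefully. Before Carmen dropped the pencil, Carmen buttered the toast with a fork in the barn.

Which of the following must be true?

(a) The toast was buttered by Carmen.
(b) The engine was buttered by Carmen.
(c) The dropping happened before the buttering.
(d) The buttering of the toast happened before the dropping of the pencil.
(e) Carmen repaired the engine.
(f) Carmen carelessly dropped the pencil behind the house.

(a), (d)

(a) Entailed — this follows by dropping conjuncts from the buttering event's description.
(b) Not entailed — Carmen buttered the toast, not the engine; the engine belongs to the repairing event.
(c) Not entailed — the narrative places the buttering before the dropping, not after.
(d) Entailed — the narrative places the buttering before the dropping.
(e) Not entailed — 'was repairing' is progressive on an accomplishment; it does not entail the completed 'repaired'.
(f) Not entailed — 'carelessly' adds a manner not in (and inconsistent with) the original.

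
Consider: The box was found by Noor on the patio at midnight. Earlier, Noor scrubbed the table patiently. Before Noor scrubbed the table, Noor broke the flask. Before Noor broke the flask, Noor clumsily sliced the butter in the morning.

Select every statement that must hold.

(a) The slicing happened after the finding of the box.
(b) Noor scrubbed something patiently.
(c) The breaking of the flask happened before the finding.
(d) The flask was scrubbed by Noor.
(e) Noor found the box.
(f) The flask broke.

(a) Not entailed — the narrative places the slicing before the finding, not after.
(b) Entailed — generalizing the patient leaves a sub-description the original still satisfies.
(c) Entailed — the narrative places the breaking before the finding.
(d) Not entailed — Noor scrubbed the table, not the flask; the flask belongs to the breaking event.
(e) Entailed — this follows by dropping conjuncts from the finding event's description.
(f) Entailed — 'Noor broke the flask' is causative; it entails the inchoative 'the flask broke'.

(b), (c), (e), (f)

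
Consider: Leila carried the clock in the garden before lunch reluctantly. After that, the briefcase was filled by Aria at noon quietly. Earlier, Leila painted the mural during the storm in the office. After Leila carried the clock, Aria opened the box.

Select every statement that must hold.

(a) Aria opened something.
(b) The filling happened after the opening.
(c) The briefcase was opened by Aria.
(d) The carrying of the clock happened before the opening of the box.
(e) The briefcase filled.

(a), (d), (e)

(a) Entailed — generalizing the patient leaves a sub-description the original still satisfies.
(b) Not entailed — the narrative doesn't order the opening relative to the filling.
(c) Not entailed — Aria opened the box, not the briefcase; the briefcase belongs to the filling event.
(d) Entailed — the narrative places the carrying before the opening.
(e) Entailed — 'Aria filled the briefcase' is causative; it entails the inchoative 'the briefcase filled'.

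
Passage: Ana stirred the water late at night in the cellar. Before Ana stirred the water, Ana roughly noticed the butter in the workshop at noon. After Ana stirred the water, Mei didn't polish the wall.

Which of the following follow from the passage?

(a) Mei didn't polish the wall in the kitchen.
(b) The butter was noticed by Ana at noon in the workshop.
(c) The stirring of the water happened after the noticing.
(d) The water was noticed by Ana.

(a), (b), (c)

(a) Entailed — under negation, adding a further restriction is entailed: if no such polishing event occurred, none occurred in the kitchen either.
(b) Entailed — dropping 'roughly' leaves a sub-description the original still satisfies.
(c) Entailed — the narrative places the noticing before the stirring.
(d) Not entailed — Ana noticed the butter, not the water; the water belongs to the stirring event.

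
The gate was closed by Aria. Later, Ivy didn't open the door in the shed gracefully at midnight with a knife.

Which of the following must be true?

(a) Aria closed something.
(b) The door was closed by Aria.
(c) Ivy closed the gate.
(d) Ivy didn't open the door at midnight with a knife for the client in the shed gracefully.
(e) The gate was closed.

(a), (d), (e)

(a) Entailed — every conjunct here is already in the original closing event.
(b) Not entailed — Aria closed the gate, not the door; the door belongs to the opening event.
(c) Not entailed — the passage has Aria closing the gate, not Ivy.
(d) Entailed — under negation, adding a further restriction is entailed: if no such opening event occurred, none occurred for the client either.
(e) Entailed — every conjunct here is already in the original closing event.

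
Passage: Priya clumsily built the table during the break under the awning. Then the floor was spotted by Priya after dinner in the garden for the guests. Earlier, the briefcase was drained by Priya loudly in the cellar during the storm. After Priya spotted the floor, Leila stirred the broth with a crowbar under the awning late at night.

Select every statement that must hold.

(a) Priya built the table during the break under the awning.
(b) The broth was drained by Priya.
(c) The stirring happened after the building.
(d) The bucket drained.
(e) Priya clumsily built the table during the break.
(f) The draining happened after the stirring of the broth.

(a) Entailed — every conjunct here is already in the original building event.
(b) Not entailed — Priya drained the briefcase, not the broth; the broth belongs to the stirring event.
(c) Entailed — the narrative places the building before the stirring.
(d) Not entailed — the briefcase is what drained, not the bucket.
(e) Entailed — the original entails any weakening of itself; this just drops 'under the awning'.
(f) Not entailed — the narrative places the draining before the stirring, not after.

(a), (c), (e)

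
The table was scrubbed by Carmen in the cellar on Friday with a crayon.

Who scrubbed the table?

'Carmen' marks the agent of the scrubbing event.

Carmen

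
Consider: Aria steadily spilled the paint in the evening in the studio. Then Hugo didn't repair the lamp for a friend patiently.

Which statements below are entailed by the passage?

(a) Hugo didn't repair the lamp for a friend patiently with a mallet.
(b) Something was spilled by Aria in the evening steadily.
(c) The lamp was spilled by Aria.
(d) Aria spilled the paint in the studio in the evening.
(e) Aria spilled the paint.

(a) Entailed — under negation, adding a further restriction is entailed: if no such repairing event occurred, none occurred with a mallet either.
(b) Entailed — every conjunct here is already in the original spilling event.
(c) Not entailed — Aria spilled the paint, not the lamp; the lamp belongs to the repairing event.
(d) Entailed — this follows by dropping conjuncts from the spilling event's description.
(e) Entailed — the original entails any weakening of itself; this just drops 'in the studio', 'steadily', 'in the evening'.

(a), (b), (d), (e)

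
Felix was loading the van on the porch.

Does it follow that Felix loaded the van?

no

'was loading' is progressive; for an accomplishment like 'load the van', it doesn't entail completion.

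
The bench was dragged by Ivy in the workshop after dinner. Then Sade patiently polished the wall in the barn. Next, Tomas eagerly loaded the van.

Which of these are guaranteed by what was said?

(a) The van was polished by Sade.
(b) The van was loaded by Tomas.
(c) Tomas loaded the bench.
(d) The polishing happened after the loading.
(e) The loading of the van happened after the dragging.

(a) Not entailed — Sade polished the wall, not the van; the van belongs to the loading event.
(b) Entailed — dropping 'eagerly' leaves a sub-description the original still satisfies.
(c) Not entailed — Tomas loaded the van, not the bench; the bench belongs to the dragging event.
(d) Not entailed — the narrative places the polishing before the loading, not after.
(e) Entailed — the narrative places the dragging before the loading.

(b), (e)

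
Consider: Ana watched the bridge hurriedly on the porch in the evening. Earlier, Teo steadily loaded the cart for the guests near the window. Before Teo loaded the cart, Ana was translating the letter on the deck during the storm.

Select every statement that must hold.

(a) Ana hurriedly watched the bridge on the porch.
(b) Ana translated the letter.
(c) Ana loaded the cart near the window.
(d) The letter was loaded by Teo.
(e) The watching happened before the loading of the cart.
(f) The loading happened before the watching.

(a), (f)

(a) Entailed — the original entails any weakening of itself; this just drops 'in the evening'.
(b) Not entailed — 'was translating' is progressive on an accomplishment; it does not entail the completed 'translated'.
(c) Not entailed — the passage has Teo loading the cart, not Ana.
(d) Not entailed — Teo loaded the cart, not the letter; the letter belongs to the translating event.
(e) Not entailed — the narrative places the loading before the watching, not after.
(f) Entailed — the narrative places the loading before the watching.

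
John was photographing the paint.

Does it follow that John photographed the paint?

'was photographing' is progressive; for an accomplishment like 'photograph the paint', it doesn't entail completion.

no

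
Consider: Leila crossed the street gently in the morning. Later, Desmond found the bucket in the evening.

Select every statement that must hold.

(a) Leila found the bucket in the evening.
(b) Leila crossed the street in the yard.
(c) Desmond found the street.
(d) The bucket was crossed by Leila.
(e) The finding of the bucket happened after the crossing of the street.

(e)

(a) Not entailed — the passage has Desmond finding the bucket, not Leila.
(b) Not entailed — 'in the yard' adds information not in the original event.
(c) Not entailed — Desmond found the bucket, not the street; the street belongs to the crossing event.
(d) Not entailed — Leila crossed the street, not the bucket; the bucket belongs to the finding event.
(e) Entailed — the narrative places the crossing before the finding.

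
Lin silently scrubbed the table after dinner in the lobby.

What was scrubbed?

'the table' marks the patient of the scrubbing event.

the table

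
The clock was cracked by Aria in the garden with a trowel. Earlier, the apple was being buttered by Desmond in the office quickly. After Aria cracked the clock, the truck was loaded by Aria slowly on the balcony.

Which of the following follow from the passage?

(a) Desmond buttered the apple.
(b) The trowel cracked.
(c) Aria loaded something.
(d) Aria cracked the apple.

(a) Not entailed — 'was buttering' is progressive on an accomplishment; it does not entail the completed 'buttered'.
(b) Not entailed — the clock is what cracked, not the trowel.
(c) Entailed — this follows by dropping conjuncts from the loading event's description.
(d) Not entailed — Aria cracked the clock, not the apple; the apple belongs to the buttering event.

(c)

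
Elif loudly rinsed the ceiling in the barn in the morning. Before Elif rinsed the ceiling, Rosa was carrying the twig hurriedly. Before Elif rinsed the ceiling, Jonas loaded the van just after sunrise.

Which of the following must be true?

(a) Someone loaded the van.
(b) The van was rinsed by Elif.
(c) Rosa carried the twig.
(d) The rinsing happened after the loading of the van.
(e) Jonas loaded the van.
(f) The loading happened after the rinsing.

(a) Entailed — dropping 'just after sunrise' and generalizing the agent leaves a sub-description the original still satisfies.
(b) Not entailed — Elif rinsed the ceiling, not the van; the van belongs to the loading event.
(c) Entailed — 'carry' is an activity; 'was carrying' entails that some carrying happened, so 'carried' holds.
(d) Entailed — the narrative places the loading before the rinsing.
(e) Entailed — every conjunct here is already in the original loading event.
(f) Not entailed — the narrative places the loading before the rinsing, not after.

(a), (c), (d), (e)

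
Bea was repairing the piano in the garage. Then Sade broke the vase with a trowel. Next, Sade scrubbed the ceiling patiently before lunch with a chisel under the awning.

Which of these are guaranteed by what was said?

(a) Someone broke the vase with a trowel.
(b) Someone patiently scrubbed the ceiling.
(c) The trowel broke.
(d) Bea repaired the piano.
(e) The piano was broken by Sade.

(a) Entailed — generalizing the agent leaves a sub-description the original still satisfies.
(b) Entailed — this follows by dropping conjuncts from the scrubbing event's description.
(c) Not entailed — the vase is what broke, not the trowel.
(d) Not entailed — 'was repairing' is progressive on an accomplishment; it does not entail the completed 'repaired'.
(e) Not entailed — Sade broke the vase, not the piano; the piano belongs to the repairing event.

(a), (b)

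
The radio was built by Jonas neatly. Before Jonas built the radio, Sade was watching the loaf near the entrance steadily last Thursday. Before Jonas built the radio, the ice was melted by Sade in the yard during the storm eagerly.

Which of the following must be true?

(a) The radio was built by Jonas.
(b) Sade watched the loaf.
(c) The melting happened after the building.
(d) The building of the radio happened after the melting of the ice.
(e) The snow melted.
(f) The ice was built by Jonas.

(a), (b), (d)

(a) Entailed — every conjunct here is already in the original building event.
(b) Entailed — 'watch' is an activity; 'was watching' entails that some watching happened, so 'watched' holds.
(c) Not entailed — the narrative places the melting before the building, not after.
(d) Entailed — the narrative places the melting before the building.
(e) Not entailed — the ice is what melted, not the snow.
(f) Not entailed — Jonas built the radio, not the ice; the ice belongs to the melting event.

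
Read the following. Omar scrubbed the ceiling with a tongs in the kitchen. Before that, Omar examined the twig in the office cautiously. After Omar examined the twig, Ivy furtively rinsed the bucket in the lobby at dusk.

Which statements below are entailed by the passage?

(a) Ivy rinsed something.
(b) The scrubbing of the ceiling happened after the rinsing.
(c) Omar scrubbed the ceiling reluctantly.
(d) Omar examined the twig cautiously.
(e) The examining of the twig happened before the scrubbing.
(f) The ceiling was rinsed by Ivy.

(a), (d), (e)

(a) Entailed — every conjunct here is already in the original rinsing event.
(b) Not entailed — the narrative doesn't order the rinsing relative to the scrubbing.
(c) Not entailed — 'reluctantly' adds information not in the original event.
(d) Entailed — the original entails any weakening of itself; this just drops 'in the office'.
(e) Entailed — the narrative places the examining before the scrubbing.
(f) Not entailed — Ivy rinsed the bucket, not the ceiling; the ceiling belongs to the scrubbing event.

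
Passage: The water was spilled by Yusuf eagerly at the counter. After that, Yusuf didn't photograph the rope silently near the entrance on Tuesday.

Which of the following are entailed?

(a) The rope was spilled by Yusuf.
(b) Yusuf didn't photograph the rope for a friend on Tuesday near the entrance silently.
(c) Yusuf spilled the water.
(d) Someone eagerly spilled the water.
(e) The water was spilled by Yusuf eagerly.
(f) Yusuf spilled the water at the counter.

(a) Not entailed — Yusuf spilled the water, not the rope; the rope belongs to the photographing event.
(b) Entailed — under negation, adding a further restriction is entailed: if no such photographing event occurred, none occurred for a friend either.
(c) Entailed — the original entails any weakening of itself; this just drops 'eagerly', 'at the counter'.
(d) Entailed — every conjunct here is already in the original spilling event.
(e) Entailed — this follows by dropping conjuncts from the spilling event's description.
(f) Entailed — dropping 'eagerly' leaves a sub-description the original still satisfies.

(b), (c), (d), (e), (f)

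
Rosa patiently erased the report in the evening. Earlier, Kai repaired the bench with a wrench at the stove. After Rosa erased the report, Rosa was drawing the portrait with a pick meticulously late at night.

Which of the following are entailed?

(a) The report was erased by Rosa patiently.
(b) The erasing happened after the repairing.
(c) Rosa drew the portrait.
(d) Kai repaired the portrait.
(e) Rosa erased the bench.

(a) Entailed — the original entails any weakening of itself; this just drops 'in the evening'.
(b) Entailed — the narrative places the repairing before the erasing.
(c) Not entailed — 'was drawing' is progressive on an accomplishment; it does not entail the completed 'drew'.
(d) Not entailed — Kai repaired the bench, not the portrait; the portrait belongs to the drawing event.
(e) Not entailed — Rosa erased the report, not the bench; the bench belongs to the repairing event.

(a), (b)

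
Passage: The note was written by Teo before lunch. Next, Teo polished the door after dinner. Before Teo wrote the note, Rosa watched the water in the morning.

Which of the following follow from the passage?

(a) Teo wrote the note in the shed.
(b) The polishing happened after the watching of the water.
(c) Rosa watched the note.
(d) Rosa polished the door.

(a) Not entailed — 'in the shed' adds information not in the original event.
(b) Entailed — the narrative places the watching before the polishing.
(c) Not entailed — Rosa watched the water, not the note; the note belongs to the writing event.
(d) Not entailed — the passage has Teo polishing the door, not Rosa.

(b)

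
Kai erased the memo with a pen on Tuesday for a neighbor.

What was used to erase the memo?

'with a pen' marks the instrument of the erasing event.

a pen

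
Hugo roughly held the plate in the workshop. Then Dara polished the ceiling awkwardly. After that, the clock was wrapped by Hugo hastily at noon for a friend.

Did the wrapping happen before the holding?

The narrative orders the holding before the wrapping.

no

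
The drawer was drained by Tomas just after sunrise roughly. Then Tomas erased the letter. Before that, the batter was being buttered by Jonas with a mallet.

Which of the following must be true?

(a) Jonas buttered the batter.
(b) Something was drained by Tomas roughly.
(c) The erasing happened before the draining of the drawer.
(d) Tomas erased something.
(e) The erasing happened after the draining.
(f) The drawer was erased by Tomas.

(b), (d), (e)

(a) Not entailed — 'was buttering' is progressive on an accomplishment; it does not entail the completed 'buttered'.
(b) Entailed — every conjunct here is already in the original draining event.
(c) Not entailed — the narrative places the draining before the erasing, not after.
(d) Entailed — every conjunct here is already in the original erasing event.
(e) Entailed — the narrative places the draining before the erasing.
(f) Not entailed — Tomas erased the letter, not the drawer; the drawer belongs to the draining event.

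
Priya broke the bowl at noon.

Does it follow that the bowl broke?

'Priya broke the bowl' is the causative; it entails the inchoative 'the bowl broke'.

yes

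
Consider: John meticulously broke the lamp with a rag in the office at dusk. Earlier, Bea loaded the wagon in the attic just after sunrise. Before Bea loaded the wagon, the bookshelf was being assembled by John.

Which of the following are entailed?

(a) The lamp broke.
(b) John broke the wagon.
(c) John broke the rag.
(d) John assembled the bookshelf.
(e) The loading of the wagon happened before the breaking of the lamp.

(a) Entailed — 'John broke the lamp' is causative; it entails the inchoative 'the lamp broke'.
(b) Not entailed — John broke the lamp, not the wagon; the wagon belongs to the loading event.
(c) Not entailed — the rag is the instrument, not what was broken.
(d) Not entailed — 'was assembling' is progressive on an accomplishment; it does not entail the completed 'assembled'.
(e) Entailed — the narrative places the loading before the breaking.

(a), (e)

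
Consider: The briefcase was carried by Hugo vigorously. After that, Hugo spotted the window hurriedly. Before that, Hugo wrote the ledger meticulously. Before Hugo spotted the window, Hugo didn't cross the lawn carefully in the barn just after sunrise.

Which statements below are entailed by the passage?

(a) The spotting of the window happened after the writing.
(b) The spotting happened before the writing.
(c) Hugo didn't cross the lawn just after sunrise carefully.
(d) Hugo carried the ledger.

(a) Entailed — the narrative places the writing before the spotting.
(b) Not entailed — the narrative places the writing before the spotting, not after.
(c) Not entailed — dropping 'in the barn' under negation is not valid — the original leaves open that Hugo crossed the lawn some other way.
(d) Not entailed — Hugo carried the briefcase, not the ledger; the ledger belongs to the writing event.

(a)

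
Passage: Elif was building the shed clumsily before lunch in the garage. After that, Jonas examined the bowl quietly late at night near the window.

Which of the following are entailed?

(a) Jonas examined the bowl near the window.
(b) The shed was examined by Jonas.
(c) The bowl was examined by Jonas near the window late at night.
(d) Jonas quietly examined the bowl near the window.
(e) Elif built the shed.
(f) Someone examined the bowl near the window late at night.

(a), (c), (d), (f)

(a) Entailed — every conjunct here is already in the original examining event.
(b) Not entailed — Jonas examined the bowl, not the shed; the shed belongs to the building event.
(c) Entailed — this follows by dropping conjuncts from the examining event's description.
(d) Entailed — the original entails any weakening of itself; this just drops 'late at night'.
(e) Not entailed — 'was building' is progressive on an accomplishment; it does not entail the completed 'built'.
(f) Entailed — this follows by dropping conjuncts from the examining event's description.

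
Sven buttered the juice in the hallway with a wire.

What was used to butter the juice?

a wire

'with a wire' marks the instrument of the buttering event.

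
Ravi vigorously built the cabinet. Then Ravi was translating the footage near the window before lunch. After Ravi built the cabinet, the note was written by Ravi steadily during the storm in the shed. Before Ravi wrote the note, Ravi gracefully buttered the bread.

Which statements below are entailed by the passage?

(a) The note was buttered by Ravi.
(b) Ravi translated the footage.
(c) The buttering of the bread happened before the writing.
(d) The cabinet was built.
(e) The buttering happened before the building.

(a) Not entailed — Ravi buttered the bread, not the note; the note belongs to the writing event.
(b) Not entailed — 'was translating' is progressive on an accomplishment; it does not entail the completed 'translated'.
(c) Entailed — the narrative places the buttering before the writing.
(d) Entailed — dropping 'vigorously' and generalizing the agent leaves a sub-description the original still satisfies.
(e) Not entailed — the narrative doesn't order the buttering relative to the building.

(c), (d)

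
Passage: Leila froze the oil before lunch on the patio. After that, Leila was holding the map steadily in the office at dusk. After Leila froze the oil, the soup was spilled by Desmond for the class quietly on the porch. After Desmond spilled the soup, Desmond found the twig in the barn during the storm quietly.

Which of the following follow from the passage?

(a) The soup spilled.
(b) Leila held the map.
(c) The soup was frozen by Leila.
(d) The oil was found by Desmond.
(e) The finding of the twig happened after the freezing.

(a) Entailed — 'Desmond spilled the soup' is causative; it entails the inchoative 'the soup spilled'.
(b) Entailed — 'hold' is an activity; 'was holding' entails that some holding happened, so 'held' holds.
(c) Not entailed — Leila froze the oil, not the soup; the soup belongs to the spilling event.
(d) Not entailed — Desmond found the twig, not the oil; the oil belongs to the freezing event.
(e) Entailed — the narrative places the freezing before the finding.

(a), (b), (e)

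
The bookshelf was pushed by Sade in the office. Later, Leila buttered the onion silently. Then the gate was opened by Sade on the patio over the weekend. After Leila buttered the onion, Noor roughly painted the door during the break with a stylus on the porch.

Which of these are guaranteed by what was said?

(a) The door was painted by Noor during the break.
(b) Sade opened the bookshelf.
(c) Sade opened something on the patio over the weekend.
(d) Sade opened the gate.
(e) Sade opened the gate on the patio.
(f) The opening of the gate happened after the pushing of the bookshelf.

(a) Entailed — dropping 'on the porch', 'roughly', 'with a stylus' leaves a sub-description the original still satisfies.
(b) Not entailed — Sade opened the gate, not the bookshelf; the bookshelf belongs to the pushing event.
(c) Entailed — every conjunct here is already in the original opening event.
(d) Entailed — every conjunct here is already in the original opening event.
(e) Entailed — the original entails any weakening of itself; this just drops 'over the weekend'.
(f) Entailed — the narrative places the pushing before the opening.

(a), (c), (d), (e), (f)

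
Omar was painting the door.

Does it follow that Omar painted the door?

no

'was painting' is progressive; for an accomplishment like 'paint the door', it doesn't entail completion.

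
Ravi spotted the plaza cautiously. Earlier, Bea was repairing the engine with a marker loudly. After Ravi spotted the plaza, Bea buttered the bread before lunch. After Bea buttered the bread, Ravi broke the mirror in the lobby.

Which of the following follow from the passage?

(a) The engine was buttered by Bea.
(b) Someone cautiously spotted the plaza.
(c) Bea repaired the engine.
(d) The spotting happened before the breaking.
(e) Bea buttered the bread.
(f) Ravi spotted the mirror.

(a) Not entailed — Bea buttered the bread, not the engine; the engine belongs to the repairing event.
(b) Entailed — the original entails any weakening of itself; this just generalizes the agent.
(c) Not entailed — 'was repairing' is progressive on an accomplishment; it does not entail the completed 'repaired'.
(d) Entailed — the narrative places the spotting before the breaking.
(e) Entailed — dropping 'before lunch' leaves a sub-description the original still satisfies.
(f) Not entailed — Ravi spotted the plaza, not the mirror; the mirror belongs to the breaking event.

(b), (d), (e)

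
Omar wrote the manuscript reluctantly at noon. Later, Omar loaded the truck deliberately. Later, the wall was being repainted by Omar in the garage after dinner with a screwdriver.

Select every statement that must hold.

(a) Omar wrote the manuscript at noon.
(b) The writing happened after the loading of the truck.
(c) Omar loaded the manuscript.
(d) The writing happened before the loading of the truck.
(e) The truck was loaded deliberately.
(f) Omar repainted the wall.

(a), (d), (e)

(a) Entailed — dropping 'reluctantly' leaves a sub-description the original still satisfies.
(b) Not entailed — the narrative places the writing before the loading, not after.
(c) Not entailed — Omar loaded the truck, not the manuscript; the manuscript belongs to the writing event.
(d) Entailed — the narrative places the writing before the loading.
(e) Entailed — every conjunct here is already in the original loading event.
(f) Not entailed — 'was repainting' is progressive on an accomplishment; it does not entail the completed 'repainted'.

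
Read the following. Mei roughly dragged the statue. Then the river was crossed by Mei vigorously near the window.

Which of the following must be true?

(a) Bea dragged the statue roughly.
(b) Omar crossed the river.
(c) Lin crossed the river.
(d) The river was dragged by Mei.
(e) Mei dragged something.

(e)

(a) Not entailed — the passage has Mei dragging the statue, not Bea.
(b) Not entailed — the passage has Mei crossing the river, not Omar.
(c) Not entailed — the passage has Mei crossing the river, not Lin.
(d) Not entailed — Mei dragged the statue, not the river; the river belongs to the crossing event.
(e) Entailed — this follows by dropping conjuncts from the dragging event's description.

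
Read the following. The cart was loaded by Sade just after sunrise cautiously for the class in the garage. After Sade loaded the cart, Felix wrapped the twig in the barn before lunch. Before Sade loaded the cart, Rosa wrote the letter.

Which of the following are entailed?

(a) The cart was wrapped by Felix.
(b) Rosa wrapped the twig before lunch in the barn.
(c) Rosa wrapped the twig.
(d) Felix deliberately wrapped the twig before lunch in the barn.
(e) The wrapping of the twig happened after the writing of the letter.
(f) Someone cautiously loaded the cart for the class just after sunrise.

(a) Not entailed — Felix wrapped the twig, not the cart; the cart belongs to the loading event.
(b) Not entailed — the passage has Felix wrapping the twig, not Rosa.
(c) Not entailed — the passage has Felix wrapping the twig, not Rosa.
(d) Not entailed — 'deliberately' adds information not in the original event.
(e) Entailed — the narrative places the writing before the wrapping.
(f) Entailed — this follows by dropping conjuncts from the loading event's description.

(e), (f)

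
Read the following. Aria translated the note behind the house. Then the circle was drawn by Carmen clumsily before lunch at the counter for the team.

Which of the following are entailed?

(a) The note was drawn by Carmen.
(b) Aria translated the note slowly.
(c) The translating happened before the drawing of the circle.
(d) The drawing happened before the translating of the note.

(a) Not entailed — Carmen drew the circle, not the note; the note belongs to the translating event.
(b) Not entailed — 'slowly' adds information not in the original event.
(c) Entailed — the narrative places the translating before the drawing.
(d) Not entailed — the narrative places the translating before the drawing, not after.

(c)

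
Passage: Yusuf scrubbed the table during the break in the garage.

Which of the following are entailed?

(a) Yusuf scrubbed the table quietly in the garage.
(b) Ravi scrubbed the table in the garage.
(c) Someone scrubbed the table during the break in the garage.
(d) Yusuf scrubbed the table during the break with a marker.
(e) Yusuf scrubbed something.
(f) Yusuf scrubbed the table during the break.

(a) Not entailed — 'quietly' adds information not in the original event.
(b) Not entailed — the passage has Yusuf scrubbing the table, not Ravi.
(c) Entailed — the original entails any weakening of itself; this just generalizes the agent.
(d) Not entailed — 'with a marker' adds information not in the original event.
(e) Entailed — the original entails any weakening of itself; this just drops 'during the break', 'in the garage' and generalizes the patient.
(f) Entailed — dropping 'in the garage' leaves a sub-description the original still satisfies.

(c), (e), (f)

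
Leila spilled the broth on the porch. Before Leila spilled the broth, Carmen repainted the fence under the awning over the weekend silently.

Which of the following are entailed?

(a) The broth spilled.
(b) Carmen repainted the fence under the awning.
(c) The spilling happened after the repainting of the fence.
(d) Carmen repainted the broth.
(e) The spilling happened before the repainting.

(a), (b), (c)

(a) Entailed — 'Leila spilled the broth' is causative; it entails the inchoative 'the broth spilled'.
(b) Entailed — the original entails any weakening of itself; this just drops 'silently', 'over the weekend'.
(c) Entailed — the narrative places the repainting before the spilling.
(d) Not entailed — Carmen repainted the fence, not the broth; the broth belongs to the spilling event.
(e) Not entailed — the narrative places the repainting before the spilling, not after.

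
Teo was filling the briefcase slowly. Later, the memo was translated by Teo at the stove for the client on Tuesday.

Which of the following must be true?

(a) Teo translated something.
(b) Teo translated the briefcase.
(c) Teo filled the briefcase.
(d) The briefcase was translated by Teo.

(a)

(a) Entailed — this follows by dropping conjuncts from the translating event's description.
(b) Not entailed — Teo translated the memo, not the briefcase; the briefcase belongs to the filling event.
(c) Not entailed — 'was filling' is progressive on an accomplishment; it does not entail the completed 'filled'.
(d) Not entailed — Teo translated the memo, not the briefcase; the briefcase belongs to the filling event.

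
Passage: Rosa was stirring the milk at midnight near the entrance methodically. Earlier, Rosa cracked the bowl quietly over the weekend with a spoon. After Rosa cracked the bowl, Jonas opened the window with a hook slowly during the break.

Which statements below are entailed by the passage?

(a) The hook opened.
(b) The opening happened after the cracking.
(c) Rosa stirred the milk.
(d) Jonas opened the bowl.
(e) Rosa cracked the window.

(a) Not entailed — the window is what opened, not the hook.
(b) Entailed — the narrative places the cracking before the opening.
(c) Entailed — 'stir' is an activity; 'was stirring' entails that some stirring happened, so 'stirred' holds.
(d) Not entailed — Jonas opened the window, not the bowl; the bowl belongs to the cracking event.
(e) Not entailed — Rosa cracked the bowl, not the window; the window belongs to the opening event.

(b), (c)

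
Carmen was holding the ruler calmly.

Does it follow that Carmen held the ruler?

'hold' is atelic; if Carmen was holding the ruler, then Carmen held the ruler (for some time).

yes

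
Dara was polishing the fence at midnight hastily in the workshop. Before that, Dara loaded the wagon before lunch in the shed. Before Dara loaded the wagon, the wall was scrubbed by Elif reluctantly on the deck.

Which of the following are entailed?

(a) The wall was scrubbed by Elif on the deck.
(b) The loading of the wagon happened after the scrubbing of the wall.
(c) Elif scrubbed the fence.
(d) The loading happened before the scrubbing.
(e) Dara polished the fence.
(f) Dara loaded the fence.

(a) Entailed — dropping 'reluctantly' leaves a sub-description the original still satisfies.
(b) Entailed — the narrative places the scrubbing before the loading.
(c) Not entailed — Elif scrubbed the wall, not the fence; the fence belongs to the polishing event.
(d) Not entailed — the narrative places the scrubbing before the loading, not after.
(e) Entailed — 'polish' is an activity; 'was polishing' entails that some polishing happened, so 'polished' holds.
(f) Not entailed — Dara loaded the wagon, not the fence; the fence belongs to the polishing event.

(a), (b), (e)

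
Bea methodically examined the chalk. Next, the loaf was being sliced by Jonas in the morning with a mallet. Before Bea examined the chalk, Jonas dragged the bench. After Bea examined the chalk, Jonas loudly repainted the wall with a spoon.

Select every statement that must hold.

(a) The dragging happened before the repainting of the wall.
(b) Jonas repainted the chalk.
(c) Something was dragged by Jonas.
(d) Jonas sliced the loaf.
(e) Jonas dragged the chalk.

(a), (c)

(a) Entailed — the narrative places the dragging before the repainting.
(b) Not entailed — Jonas repainted the wall, not the chalk; the chalk belongs to the examining event.
(c) Entailed — generalizing the patient leaves a sub-description the original still satisfies.
(d) Not entailed — 'was slicing' is progressive on an accomplishment; it does not entail the completed 'sliced'.
(e) Not entailed — Jonas dragged the bench, not the chalk; the chalk belongs to the examining event.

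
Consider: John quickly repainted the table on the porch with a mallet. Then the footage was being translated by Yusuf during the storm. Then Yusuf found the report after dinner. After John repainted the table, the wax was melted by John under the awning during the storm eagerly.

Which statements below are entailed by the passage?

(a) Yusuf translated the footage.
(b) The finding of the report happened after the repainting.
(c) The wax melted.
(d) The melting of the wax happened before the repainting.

(b), (c)

(a) Not entailed — 'was translating' is progressive on an accomplishment; it does not entail the completed 'translated'.
(b) Entailed — the narrative places the repainting before the finding.
(c) Entailed — 'John melted the wax' is causative; it entails the inchoative 'the wax melted'.
(d) Not entailed — the narrative places the repainting before the melting, not after.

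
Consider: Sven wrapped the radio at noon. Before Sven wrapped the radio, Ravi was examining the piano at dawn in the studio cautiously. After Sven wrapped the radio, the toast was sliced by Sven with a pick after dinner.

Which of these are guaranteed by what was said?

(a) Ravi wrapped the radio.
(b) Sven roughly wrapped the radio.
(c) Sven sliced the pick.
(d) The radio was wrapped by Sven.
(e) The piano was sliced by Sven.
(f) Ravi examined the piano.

(a) Not entailed — the passage has Sven wrapping the radio, not Ravi.
(b) Not entailed — 'roughly' adds information not in the original event.
(c) Not entailed — the pick is the instrument, not what was sliced.
(d) Entailed — the original entails any weakening of itself; this just drops 'at noon'.
(e) Not entailed — Sven sliced the toast, not the piano; the piano belongs to the examining event.
(f) Entailed — 'examine' is an activity; 'was examining' entails that some examining happened, so 'examined' holds.

(d), (f)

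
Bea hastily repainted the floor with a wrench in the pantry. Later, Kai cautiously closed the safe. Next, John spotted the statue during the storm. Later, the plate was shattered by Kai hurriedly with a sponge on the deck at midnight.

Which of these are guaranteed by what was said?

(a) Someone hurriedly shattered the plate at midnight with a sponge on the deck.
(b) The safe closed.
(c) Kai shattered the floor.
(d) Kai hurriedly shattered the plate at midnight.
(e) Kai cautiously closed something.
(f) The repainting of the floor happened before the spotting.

(a), (b), (d), (e), (f)

(a) Entailed — every conjunct here is already in the original shattering event.
(b) Entailed — 'Kai closed the safe' is causative; it entails the inchoative 'the safe closed'.
(c) Not entailed — Kai shattered the plate, not the floor; the floor belongs to the repainting event.
(d) Entailed — every conjunct here is already in the original shattering event.
(e) Entailed — this follows by dropping conjuncts from the closing event's description.
(f) Entailed — the narrative places the repainting before the spotting.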